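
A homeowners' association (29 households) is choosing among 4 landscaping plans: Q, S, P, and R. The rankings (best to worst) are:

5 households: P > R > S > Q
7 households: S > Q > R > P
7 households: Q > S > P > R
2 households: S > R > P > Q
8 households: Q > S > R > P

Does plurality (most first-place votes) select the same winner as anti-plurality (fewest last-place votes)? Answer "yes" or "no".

no

Plurality — first-place votes: Q 15, S 9, P 5, R 0. Winner: Q.
Anti-plurality — last-place votes: Q 7, S 0, P 15, R 7. Winner: S.
The two methods disagree.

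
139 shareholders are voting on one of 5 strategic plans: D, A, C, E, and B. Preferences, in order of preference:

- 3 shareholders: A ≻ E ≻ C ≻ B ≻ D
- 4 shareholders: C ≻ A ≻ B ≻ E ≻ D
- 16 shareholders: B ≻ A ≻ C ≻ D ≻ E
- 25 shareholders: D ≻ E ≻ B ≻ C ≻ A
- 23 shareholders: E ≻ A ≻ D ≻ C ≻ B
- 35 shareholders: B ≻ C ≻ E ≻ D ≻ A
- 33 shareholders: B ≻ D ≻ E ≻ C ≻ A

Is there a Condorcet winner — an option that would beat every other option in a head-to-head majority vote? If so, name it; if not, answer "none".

B

B vs D: 91–48 for B.
B vs A: 109–30 for B.
B vs C: 109–30 for B.
B vs E: 88–51 for B.
B beats every other option head-to-head.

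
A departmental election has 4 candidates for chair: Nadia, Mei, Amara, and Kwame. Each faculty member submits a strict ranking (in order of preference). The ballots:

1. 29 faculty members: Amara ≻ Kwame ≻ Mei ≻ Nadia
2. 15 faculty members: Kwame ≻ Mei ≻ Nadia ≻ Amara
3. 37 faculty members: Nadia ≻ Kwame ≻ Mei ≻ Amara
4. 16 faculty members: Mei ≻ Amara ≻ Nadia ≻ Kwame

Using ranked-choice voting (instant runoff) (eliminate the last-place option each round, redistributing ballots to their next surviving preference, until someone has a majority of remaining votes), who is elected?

Mei

Round 1: Nadia 37, Mei 16, Amara 29, Kwame 15. Eliminate Kwame.
Round 2: Nadia 37, Mei 31, Amara 29. Eliminate Amara.
Round 3: Nadia 37, Mei 60. Mei has a majority.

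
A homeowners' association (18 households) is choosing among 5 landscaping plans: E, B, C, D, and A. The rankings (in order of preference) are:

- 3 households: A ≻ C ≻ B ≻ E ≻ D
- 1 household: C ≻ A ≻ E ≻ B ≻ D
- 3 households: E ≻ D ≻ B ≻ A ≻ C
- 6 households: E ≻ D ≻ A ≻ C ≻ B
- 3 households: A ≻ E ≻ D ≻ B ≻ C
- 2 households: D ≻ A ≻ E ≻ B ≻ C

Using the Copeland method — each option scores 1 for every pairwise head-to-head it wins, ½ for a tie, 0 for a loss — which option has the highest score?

E: beats B, C, and D; ties A → score 3.5.
B: loses to E, C, D, and A → score 0.
C: beats B; loses to E, D, and A → score 1.
D: beats B, C, and A; loses to E → score 3.
A: beats B and C; ties E; loses to D → score 2.5.
E has the best pairwise record.

E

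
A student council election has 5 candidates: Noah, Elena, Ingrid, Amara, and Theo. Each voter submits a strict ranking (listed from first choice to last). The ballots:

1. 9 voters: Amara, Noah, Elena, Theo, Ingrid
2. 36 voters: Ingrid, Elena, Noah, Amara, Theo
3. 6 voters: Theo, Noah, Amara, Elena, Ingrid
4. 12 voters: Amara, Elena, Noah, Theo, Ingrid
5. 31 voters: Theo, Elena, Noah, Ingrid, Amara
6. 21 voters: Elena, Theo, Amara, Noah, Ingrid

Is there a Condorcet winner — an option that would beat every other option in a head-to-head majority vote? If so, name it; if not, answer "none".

Elena vs Noah: 100–15 for Elena.
Elena vs Ingrid: 79–36 for Elena.
Elena vs Amara: 88–27 for Elena.
Elena vs Theo: 78–37 for Elena.
Elena beats every other option head-to-head.

Elena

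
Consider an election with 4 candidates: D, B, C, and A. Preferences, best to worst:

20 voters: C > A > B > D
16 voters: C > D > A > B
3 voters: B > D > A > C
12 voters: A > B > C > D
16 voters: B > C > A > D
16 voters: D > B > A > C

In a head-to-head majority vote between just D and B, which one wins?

Voters preferring D to B: 32; preferring B to D: 51.
B wins the head-to-head.

B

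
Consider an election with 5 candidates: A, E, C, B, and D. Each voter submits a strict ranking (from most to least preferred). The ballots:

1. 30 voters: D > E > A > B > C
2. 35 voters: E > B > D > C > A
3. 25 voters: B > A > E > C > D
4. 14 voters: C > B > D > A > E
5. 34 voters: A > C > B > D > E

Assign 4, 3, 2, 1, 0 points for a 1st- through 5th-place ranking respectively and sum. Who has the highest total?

A: 30·2 + 35·0 + 25·3 + 14·1 + 34·4 = 285
E: 30·3 + 35·4 + 25·2 + 14·0 + 34·0 = 280
C: 30·0 + 35·1 + 25·1 + 14·4 + 34·3 = 218
B: 30·1 + 35·3 + 25·4 + 14·3 + 34·2 = 345
D: 30·4 + 35·2 + 25·0 + 14·2 + 34·1 = 252
B has the highest Borda score (345).

B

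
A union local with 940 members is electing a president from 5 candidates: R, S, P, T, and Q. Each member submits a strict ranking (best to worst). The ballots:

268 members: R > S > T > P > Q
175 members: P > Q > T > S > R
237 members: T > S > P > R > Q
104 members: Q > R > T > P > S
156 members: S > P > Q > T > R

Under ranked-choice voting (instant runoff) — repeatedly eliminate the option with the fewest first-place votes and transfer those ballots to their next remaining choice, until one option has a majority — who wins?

Round 1: R 268, S 156, P 175, T 237, Q 104. Eliminate Q.
Round 2: R 372, S 156, P 175, T 237. Eliminate S.
Round 3: R 372, P 331, T 237. Eliminate T.
Round 4: R 372, P 568. P has a majority.

P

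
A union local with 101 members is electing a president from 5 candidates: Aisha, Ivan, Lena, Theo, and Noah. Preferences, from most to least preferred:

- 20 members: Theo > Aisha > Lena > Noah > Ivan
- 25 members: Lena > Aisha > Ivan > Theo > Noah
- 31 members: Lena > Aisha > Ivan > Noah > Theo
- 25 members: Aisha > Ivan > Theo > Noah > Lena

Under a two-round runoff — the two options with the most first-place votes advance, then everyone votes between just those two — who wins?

Lena

Round 1 first-place votes: Aisha 25, Ivan 0, Lena 56, Theo 20, Noah 0.
Lena and Aisha advance.
Runoff: Lena is preferred to Aisha by 56 voters; Aisha by 45.
Lena wins the runoff.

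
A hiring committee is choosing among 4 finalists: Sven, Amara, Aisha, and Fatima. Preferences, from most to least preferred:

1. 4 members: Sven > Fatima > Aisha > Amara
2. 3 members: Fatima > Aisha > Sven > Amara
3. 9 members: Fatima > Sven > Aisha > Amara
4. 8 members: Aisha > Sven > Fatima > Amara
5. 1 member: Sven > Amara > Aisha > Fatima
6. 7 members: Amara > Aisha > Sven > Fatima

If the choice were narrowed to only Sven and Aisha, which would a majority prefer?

Voters preferring Sven to Aisha: 14; preferring Aisha to Sven: 18.
Aisha wins the head-to-head.

Aisha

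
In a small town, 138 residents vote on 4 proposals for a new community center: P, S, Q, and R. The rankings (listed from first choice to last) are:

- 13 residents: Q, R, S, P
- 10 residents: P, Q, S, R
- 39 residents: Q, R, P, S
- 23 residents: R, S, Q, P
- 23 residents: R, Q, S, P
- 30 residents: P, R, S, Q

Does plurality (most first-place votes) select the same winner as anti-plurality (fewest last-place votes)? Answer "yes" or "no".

Plurality — first-place votes: P 40, S 0, Q 52, R 46. Winner: Q.
Anti-plurality — last-place votes: P 59, S 39, Q 30, R 10. Winner: R.
The two methods disagree.

no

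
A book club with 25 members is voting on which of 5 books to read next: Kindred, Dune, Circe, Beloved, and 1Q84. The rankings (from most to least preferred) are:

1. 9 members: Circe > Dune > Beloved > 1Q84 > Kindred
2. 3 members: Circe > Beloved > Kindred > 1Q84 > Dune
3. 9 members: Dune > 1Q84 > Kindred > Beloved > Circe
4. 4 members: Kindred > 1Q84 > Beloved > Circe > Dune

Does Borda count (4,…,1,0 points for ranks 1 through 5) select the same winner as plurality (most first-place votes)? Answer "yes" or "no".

no

Borda — scores: Kindred 40, Dune 63, Circe 52, Beloved 44, 1Q84 51. Winner: Dune.
Plurality — first-place votes: Kindred 4, Dune 9, Circe 12, Beloved 0, 1Q84 0. Winner: Circe.
The two methods disagree.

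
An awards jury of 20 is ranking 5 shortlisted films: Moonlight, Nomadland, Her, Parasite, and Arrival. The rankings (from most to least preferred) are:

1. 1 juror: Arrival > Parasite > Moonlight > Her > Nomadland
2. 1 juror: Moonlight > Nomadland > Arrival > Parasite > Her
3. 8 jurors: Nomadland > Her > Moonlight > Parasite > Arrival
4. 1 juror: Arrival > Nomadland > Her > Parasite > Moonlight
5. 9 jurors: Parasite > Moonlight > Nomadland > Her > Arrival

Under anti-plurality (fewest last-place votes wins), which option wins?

Last-place votes: Moonlight 1, Nomadland 1, Her 1, Parasite 0, Arrival 17.
Parasite is ranked last by the fewest voters, so Parasite wins.

Parasite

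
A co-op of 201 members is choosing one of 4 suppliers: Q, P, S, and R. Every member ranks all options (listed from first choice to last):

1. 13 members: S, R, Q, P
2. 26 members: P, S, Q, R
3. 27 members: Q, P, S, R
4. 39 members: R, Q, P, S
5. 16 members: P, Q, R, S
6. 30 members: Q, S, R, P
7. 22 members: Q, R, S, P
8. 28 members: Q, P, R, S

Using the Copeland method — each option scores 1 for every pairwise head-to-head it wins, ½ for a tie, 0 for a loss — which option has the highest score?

Q: beats P, S, and R → score 3.
P: beats S; loses to Q and R → score 1.
S: loses to Q, P, and R → score 0.
R: beats P and S; loses to Q → score 2.
Q has the best pairwise record.

Q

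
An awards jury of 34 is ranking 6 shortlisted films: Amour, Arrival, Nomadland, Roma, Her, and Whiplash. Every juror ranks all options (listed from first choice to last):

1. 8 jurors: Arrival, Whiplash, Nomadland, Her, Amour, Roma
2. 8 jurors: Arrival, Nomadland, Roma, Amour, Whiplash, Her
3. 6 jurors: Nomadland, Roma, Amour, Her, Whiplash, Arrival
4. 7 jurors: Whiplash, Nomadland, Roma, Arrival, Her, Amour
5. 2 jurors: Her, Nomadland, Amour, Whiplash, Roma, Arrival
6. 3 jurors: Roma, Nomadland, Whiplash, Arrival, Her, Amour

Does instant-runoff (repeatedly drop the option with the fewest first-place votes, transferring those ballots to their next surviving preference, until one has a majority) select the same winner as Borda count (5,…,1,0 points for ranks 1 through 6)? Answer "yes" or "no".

yes

Instant-runoff — R1 Amour 0, Arrival 16, Nomadland 6, Roma 3, Her 2, Whiplash 7 (Amour out); R2 Arrival 16, Nomadland 6, Roma 3, Her 2, Whiplash 7 (Her out); R3 Arrival 16, Nomadland 8, Roma 3, Whiplash 7 (Roma out); R4 Arrival 16, Nomadland 11, Whiplash 7 (Whiplash out); R5 Arrival 16, Nomadland 18 (Nomadland winner). Winner: Nomadland.
Borda — scores: Amour 48, Arrival 100, Nomadland 134, Roma 86, Her 48, Whiplash 94. Winner: Nomadland.
The two methods agree.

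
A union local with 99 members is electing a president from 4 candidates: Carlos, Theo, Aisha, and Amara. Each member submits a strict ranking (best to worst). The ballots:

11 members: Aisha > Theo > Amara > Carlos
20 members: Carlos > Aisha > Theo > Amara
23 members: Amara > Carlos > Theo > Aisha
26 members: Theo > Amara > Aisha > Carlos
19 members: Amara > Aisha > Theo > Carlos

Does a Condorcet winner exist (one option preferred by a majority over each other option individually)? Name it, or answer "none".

Checking pairwise contests:
Theo beats Carlos 56–43.
Aisha beats Theo 50–49.
Amara beats Aisha 68–31.
Theo beats Amara 57–42.
Every option loses at least one head-to-head, so there is no Condorcet winner.

none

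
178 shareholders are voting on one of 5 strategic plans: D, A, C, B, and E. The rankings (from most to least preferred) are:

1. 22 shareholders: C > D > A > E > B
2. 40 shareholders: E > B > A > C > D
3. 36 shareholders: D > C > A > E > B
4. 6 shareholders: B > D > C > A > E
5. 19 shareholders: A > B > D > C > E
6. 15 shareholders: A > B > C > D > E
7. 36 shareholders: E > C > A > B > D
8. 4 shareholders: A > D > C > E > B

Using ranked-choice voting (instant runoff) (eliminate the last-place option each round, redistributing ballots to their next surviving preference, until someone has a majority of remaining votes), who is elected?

Round 1: D 36, A 38, C 22, B 6, E 76. Eliminate B.
Round 2: D 42, A 38, C 22, E 76. Eliminate C.
Round 3: D 64, A 38, E 76. Eliminate A.
Round 4: D 102, E 76. D has a majority.

D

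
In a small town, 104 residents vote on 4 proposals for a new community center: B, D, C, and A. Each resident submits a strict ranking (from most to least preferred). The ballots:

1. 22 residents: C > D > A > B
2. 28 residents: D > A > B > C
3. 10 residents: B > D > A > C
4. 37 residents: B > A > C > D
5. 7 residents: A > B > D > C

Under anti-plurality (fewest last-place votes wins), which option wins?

A

Last-place votes: B 22, D 37, C 45, A 0.
A is ranked last by the fewest voters, so A wins.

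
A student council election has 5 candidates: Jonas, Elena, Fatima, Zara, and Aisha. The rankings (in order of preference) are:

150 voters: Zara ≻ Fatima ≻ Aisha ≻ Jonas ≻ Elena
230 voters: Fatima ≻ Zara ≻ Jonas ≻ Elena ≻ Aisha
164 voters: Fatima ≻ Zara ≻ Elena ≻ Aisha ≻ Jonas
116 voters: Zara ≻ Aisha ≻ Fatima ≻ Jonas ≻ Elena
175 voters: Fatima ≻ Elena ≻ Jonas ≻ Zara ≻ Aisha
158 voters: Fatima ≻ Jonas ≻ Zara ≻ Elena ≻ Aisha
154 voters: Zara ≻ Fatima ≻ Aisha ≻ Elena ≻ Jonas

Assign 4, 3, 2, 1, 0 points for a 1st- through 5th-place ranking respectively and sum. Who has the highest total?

Fatima

Jonas: 150·1 + 230·2 + 164·0 + 116·1 + 175·2 + 158·3 + 154·0 = 1550
Elena: 150·0 + 230·1 + 164·2 + 116·0 + 175·3 + 158·1 + 154·1 = 1395
Fatima: 150·3 + 230·4 + 164·4 + 116·2 + 175·4 + 158·4 + 154·3 = 4052
Zara: 150·4 + 230·3 + 164·3 + 116·4 + 175·1 + 158·2 + 154·4 = 3353
Aisha: 150·2 + 230·0 + 164·1 + 116·3 + 175·0 + 158·0 + 154·2 = 1120
Fatima has the highest Borda score (4052).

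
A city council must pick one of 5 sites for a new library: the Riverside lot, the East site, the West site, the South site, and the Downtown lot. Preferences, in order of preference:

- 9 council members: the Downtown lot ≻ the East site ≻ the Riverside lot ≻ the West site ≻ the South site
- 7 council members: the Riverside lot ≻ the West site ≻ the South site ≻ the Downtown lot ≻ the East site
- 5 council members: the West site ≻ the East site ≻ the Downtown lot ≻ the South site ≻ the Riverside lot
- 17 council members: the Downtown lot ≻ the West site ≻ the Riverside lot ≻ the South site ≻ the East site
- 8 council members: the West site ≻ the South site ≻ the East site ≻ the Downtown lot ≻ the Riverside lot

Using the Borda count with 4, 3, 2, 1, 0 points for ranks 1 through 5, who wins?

the West site

the Riverside lot: 9·2 + 7·4 + 5·0 + 17·2 + 8·0 = 80
the East site: 9·3 + 7·0 + 5·3 + 17·0 + 8·2 = 58
the West site: 9·1 + 7·3 + 5·4 + 17·3 + 8·4 = 133
the South site: 9·0 + 7·2 + 5·1 + 17·1 + 8·3 = 60
the Downtown lot: 9·4 + 7·1 + 5·2 + 17·4 + 8·1 = 129
the West site has the highest Borda score (133).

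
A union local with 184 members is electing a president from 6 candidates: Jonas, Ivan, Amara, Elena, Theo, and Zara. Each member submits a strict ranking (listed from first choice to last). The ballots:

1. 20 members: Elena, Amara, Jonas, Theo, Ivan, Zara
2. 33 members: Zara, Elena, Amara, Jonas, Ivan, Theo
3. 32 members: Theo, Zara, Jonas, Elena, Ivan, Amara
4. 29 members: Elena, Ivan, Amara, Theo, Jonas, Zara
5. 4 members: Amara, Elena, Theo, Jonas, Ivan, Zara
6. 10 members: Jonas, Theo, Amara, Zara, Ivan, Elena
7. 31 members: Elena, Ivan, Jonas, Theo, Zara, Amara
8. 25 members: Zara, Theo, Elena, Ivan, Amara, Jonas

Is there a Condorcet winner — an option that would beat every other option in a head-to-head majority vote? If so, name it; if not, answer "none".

Checking pairwise contests:
Amara beats Jonas 111–73.
Jonas beats Ivan 99–85.
Ivan beats Amara 117–67.
Zara beats Elena 100–84.
Jonas beats Theo 94–90.
Jonas beats Zara 94–90.
Every option loses at least one head-to-head, so there is no Condorcet winner.

none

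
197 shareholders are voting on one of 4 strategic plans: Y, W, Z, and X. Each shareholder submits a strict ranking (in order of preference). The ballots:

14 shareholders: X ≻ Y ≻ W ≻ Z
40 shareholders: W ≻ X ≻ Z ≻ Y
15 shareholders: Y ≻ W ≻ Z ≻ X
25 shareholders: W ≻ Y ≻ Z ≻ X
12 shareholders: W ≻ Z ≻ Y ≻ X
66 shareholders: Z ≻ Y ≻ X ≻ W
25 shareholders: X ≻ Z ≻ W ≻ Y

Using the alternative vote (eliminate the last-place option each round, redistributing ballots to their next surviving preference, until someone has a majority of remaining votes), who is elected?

W

Round 1: Y 15, W 77, Z 66, X 39. Eliminate Y.
Round 2: W 92, Z 66, X 39. Eliminate X.
Round 3: W 106, Z 91. W has a majority.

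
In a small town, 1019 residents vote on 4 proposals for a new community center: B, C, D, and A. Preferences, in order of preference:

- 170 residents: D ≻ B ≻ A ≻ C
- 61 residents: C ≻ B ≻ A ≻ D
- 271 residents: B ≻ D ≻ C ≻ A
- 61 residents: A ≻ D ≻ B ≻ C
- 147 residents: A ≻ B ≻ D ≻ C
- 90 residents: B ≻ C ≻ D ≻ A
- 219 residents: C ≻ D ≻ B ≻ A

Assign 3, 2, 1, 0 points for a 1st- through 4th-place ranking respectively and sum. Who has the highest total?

B: 170·2 + 61·2 + 271·3 + 61·1 + 147·2 + 90·3 + 219·1 = 2119
C: 170·0 + 61·3 + 271·1 + 61·0 + 147·0 + 90·2 + 219·3 = 1291
D: 170·3 + 61·0 + 271·2 + 61·2 + 147·1 + 90·1 + 219·2 = 1849
A: 170·1 + 61·1 + 271·0 + 61·3 + 147·3 + 90·0 + 219·0 = 855
B has the highest Borda score (2119).

B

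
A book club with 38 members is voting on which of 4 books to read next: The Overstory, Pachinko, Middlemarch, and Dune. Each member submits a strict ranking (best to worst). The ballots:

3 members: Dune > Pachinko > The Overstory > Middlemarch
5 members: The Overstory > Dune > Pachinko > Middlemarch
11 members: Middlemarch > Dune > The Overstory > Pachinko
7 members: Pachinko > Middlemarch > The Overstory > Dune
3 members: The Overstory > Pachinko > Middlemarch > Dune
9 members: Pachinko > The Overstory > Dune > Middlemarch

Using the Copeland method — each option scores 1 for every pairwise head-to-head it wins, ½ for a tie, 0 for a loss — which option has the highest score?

The Overstory

The Overstory: beats Middlemarch and Dune; ties Pachinko → score 2.5.
Pachinko: beats Middlemarch; ties The Overstory and Dune → score 2.
Middlemarch: beats Dune; loses to The Overstory and Pachinko → score 1.
Dune: ties Pachinko; loses to The Overstory and Middlemarch → score 0.5.
The Overstory has the best pairwise record.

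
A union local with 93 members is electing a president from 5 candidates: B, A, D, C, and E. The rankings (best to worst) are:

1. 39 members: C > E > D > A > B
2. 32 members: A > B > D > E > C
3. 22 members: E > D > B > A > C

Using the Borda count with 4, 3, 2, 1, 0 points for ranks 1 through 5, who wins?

B: 39·0 + 32·3 + 22·2 = 140
A: 39·1 + 32·4 + 22·1 = 189
D: 39·2 + 32·2 + 22·3 = 208
C: 39·4 + 32·0 + 22·0 = 156
E: 39·3 + 32·1 + 22·4 = 237
E has the highest Borda score (237).

E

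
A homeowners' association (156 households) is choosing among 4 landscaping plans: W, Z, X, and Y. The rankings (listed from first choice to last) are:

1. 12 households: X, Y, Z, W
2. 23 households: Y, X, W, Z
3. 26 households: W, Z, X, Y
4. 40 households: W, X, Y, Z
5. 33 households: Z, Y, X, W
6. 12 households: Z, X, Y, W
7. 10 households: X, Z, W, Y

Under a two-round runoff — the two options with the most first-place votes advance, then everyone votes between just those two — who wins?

W

Round 1 first-place votes: W 66, Z 45, X 22, Y 23.
W and Z advance.
Runoff: W is preferred to Z by 89 voters; Z by 67.
W wins the runoff.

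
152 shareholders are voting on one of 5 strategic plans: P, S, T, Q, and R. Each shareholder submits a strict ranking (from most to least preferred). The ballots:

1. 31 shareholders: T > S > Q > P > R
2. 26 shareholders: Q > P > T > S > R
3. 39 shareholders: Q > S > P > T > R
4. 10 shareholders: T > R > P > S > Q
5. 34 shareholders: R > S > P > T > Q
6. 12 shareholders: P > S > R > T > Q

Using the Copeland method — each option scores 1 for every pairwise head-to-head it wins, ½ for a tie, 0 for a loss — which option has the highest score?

P: beats T and R; loses to S and Q → score 2.
S: beats P, T, Q, and R → score 4.
T: beats Q and R; loses to P and S → score 2.
Q: beats P and R; loses to S and T → score 2.
R: loses to P, S, T, and Q → score 0.
S has the best pairwise record.

S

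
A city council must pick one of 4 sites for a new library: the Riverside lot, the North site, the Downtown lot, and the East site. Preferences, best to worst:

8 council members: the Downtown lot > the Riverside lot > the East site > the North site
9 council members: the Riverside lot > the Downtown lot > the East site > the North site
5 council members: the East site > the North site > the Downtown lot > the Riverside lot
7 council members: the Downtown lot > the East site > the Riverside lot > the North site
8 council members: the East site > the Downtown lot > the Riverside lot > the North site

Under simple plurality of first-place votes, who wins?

First-place votes: the Riverside lot 9, the North site 0, the Downtown lot 15, the East site 13.
the Downtown lot has the most first-place votes.

the Downtown lot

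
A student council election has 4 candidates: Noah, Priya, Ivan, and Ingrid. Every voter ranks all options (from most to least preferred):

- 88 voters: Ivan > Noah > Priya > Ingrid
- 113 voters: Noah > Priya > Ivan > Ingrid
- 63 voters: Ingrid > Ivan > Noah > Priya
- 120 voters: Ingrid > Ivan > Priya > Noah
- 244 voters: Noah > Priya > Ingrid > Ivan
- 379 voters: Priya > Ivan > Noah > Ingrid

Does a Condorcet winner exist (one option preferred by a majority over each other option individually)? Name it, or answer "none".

Checking pairwise contests:
Ivan beats Noah 650–357.
Noah beats Priya 508–499.
Priya beats Ivan 736–271.
Noah beats Ingrid 824–183.
Every option loses at least one head-to-head, so there is no Condorcet winner.

none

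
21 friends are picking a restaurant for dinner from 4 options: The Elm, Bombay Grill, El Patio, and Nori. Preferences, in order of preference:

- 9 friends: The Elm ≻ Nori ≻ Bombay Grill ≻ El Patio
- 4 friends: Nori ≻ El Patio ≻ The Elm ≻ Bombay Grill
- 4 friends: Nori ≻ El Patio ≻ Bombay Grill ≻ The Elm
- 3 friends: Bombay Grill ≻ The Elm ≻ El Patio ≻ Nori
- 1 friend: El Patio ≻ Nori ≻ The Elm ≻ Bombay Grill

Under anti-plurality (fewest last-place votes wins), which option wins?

Nori

Last-place votes: The Elm 4, Bombay Grill 5, El Patio 9, Nori 3.
Nori is ranked last by the fewest voters, so Nori wins.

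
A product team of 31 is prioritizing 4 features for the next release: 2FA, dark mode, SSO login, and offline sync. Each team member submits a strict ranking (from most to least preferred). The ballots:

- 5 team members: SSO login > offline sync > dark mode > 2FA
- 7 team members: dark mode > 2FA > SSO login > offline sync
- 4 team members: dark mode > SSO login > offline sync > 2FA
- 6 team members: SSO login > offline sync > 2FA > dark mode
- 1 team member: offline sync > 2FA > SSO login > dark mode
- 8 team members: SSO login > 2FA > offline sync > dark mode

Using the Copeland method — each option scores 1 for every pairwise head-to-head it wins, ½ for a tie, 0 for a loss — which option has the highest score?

2FA: loses to dark mode, SSO login, and offline sync → score 0.
dark mode: beats 2FA; loses to SSO login and offline sync → score 1.
SSO login: beats 2FA, dark mode, and offline sync → score 3.
offline sync: beats 2FA and dark mode; loses to SSO login → score 2.
SSO login has the best pairwise record.

SSO login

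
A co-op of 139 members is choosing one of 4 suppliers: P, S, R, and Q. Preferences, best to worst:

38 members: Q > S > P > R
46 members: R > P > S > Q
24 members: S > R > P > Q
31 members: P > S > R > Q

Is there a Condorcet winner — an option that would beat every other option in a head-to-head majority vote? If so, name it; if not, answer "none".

Checking pairwise contests:
R beats P 70–69.
P beats S 77–62.
S beats R 93–46.
P beats Q 101–38.
Every option loses at least one head-to-head, so there is no Condorcet winner.

none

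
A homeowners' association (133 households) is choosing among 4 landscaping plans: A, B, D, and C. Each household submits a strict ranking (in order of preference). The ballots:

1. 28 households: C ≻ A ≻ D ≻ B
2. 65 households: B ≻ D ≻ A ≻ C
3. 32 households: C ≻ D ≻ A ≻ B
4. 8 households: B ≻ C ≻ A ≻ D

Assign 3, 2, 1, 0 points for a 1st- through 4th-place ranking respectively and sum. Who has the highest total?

D

A: 28·2 + 65·1 + 32·1 + 8·1 = 161
B: 28·0 + 65·3 + 32·0 + 8·3 = 219
D: 28·1 + 65·2 + 32·2 + 8·0 = 222
C: 28·3 + 65·0 + 32·3 + 8·2 = 196
D has the highest Borda score (222).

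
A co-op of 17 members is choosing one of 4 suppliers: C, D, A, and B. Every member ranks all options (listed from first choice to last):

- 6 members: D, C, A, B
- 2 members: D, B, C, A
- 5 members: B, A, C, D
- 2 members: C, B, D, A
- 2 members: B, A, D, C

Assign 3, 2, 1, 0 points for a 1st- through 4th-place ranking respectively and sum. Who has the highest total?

C: 6·2 + 2·1 + 5·1 + 2·3 + 2·0 = 25
D: 6·3 + 2·3 + 5·0 + 2·1 + 2·1 = 28
A: 6·1 + 2·0 + 5·2 + 2·0 + 2·2 = 20
B: 6·0 + 2·2 + 5·3 + 2·2 + 2·3 = 29
B has the highest Borda score (29).

B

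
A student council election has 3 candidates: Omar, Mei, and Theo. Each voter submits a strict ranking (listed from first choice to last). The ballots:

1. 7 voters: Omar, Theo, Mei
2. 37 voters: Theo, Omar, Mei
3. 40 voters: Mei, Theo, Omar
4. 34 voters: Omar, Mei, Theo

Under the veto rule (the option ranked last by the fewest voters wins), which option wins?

Theo

Last-place votes: Omar 40, Mei 44, Theo 34.
Theo is ranked last by the fewest voters, so Theo wins.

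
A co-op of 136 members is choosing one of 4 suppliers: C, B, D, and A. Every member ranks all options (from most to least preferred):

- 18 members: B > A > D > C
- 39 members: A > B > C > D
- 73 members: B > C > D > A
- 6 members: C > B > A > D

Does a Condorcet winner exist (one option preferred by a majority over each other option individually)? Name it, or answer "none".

B

B vs C: 130–6 for B.
B vs D: 136–0 for B.
B vs A: 97–39 for B.
B beats every other option head-to-head.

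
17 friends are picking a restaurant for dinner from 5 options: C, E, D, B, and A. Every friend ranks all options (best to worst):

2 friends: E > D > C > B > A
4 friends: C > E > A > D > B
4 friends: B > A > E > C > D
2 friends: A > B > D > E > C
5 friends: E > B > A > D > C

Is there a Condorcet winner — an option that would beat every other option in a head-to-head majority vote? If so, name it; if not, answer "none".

E

E vs C: 13–4 for E.
E vs D: 15–2 for E.
E vs B: 11–6 for E.
E vs A: 11–6 for E.
E beats every other option head-to-head.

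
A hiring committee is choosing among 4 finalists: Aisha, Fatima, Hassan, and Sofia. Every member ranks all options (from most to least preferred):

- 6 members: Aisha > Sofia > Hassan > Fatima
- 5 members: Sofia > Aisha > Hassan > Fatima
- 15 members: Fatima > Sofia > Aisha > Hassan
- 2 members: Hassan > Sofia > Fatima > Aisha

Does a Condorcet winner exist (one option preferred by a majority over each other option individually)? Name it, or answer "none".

Fatima

Fatima vs Aisha: 17–11 for Fatima.
Fatima vs Hassan: 15–13 for Fatima.
Fatima vs Sofia: 15–13 for Fatima.
Fatima beats every other option head-to-head.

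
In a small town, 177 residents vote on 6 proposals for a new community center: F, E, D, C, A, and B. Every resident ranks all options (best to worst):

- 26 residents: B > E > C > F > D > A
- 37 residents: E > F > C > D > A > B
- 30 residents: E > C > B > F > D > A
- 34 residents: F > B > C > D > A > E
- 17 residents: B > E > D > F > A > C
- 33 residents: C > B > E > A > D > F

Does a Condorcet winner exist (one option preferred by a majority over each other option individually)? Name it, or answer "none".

none

Checking pairwise contests:
E beats F 143–34.
B beats E 110–67.
F beats D 127–50.
E beats C 110–67.
F beats A 144–33.
C beats B 100–77.
Every option loses at least one head-to-head, so there is no Condorcet winner.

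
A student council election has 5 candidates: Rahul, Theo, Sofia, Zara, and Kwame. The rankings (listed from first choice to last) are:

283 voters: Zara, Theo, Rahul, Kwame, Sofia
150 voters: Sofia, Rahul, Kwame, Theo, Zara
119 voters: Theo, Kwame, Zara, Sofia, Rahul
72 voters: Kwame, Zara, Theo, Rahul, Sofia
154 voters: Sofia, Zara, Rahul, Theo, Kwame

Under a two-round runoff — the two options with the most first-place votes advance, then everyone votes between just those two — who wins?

Zara

Round 1 first-place votes: Rahul 0, Theo 119, Sofia 304, Zara 283, Kwame 72.
Sofia and Zara advance.
Runoff: Sofia is preferred to Zara by 304 voters; Zara by 474.
Zara wins the runoff.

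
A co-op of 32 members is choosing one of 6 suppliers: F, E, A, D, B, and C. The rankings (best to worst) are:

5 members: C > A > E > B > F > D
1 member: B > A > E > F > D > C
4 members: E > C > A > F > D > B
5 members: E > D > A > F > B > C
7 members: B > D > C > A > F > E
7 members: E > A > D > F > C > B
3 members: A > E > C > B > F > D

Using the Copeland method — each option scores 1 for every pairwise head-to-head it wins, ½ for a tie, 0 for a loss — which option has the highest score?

F: ties B; loses to E, A, D, and C → score 0.5.
E: beats F, D, B, and C; ties A → score 4.5.
A: beats F, D, and B; ties E and C → score 4.
D: beats F and C; ties B; loses to E and A → score 2.5.
B: ties F and D; loses to E, A, and C → score 1.
C: beats F and B; ties A; loses to E and D → score 2.5.
E has the best pairwise record.

E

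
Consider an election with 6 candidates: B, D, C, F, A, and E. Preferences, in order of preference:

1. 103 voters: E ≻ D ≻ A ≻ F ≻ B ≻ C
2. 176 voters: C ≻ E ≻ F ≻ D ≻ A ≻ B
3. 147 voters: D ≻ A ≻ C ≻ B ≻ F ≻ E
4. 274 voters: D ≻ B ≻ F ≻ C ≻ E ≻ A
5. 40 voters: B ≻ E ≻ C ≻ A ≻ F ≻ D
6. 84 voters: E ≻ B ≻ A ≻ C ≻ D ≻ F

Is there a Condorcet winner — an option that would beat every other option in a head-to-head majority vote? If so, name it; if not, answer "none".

D

D vs B: 700–124 for D.
D vs C: 524–300 for D.
D vs F: 608–216 for D.
D vs A: 700–124 for D.
D vs E: 421–403 for D.
D beats every other option head-to-head.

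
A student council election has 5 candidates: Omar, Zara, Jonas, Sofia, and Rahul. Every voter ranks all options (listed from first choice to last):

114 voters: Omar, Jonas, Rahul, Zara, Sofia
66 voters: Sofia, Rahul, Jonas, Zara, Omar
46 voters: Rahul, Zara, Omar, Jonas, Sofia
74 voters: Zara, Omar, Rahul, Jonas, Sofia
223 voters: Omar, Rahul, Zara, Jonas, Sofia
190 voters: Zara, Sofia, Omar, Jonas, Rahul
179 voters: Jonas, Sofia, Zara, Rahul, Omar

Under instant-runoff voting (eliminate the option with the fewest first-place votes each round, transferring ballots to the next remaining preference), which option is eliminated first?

Rahul

Round 1: Omar 337, Zara 264, Jonas 179, Sofia 66, Rahul 46. Eliminate Rahul.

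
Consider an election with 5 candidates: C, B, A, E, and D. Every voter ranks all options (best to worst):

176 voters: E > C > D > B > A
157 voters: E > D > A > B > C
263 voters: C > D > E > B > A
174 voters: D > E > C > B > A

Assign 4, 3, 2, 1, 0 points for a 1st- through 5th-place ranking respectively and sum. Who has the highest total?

E

C: 176·3 + 157·0 + 263·4 + 174·2 = 1928
B: 176·1 + 157·1 + 263·1 + 174·1 = 770
A: 176·0 + 157·2 + 263·0 + 174·0 = 314
E: 176·4 + 157·4 + 263·2 + 174·3 = 2380
D: 176·2 + 157·3 + 263·3 + 174·4 = 2308
E has the highest Borda score (2380).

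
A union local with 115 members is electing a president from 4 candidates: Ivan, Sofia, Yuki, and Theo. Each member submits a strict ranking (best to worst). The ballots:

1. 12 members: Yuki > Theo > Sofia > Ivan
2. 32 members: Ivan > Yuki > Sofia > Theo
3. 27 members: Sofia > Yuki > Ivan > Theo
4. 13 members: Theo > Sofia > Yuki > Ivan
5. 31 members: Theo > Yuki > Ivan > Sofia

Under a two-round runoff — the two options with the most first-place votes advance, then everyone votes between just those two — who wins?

Round 1 first-place votes: Ivan 32, Sofia 27, Yuki 12, Theo 44.
Theo and Ivan advance.
Runoff: Theo is preferred to Ivan by 56 voters; Ivan by 59.
Ivan wins the runoff.

Ivan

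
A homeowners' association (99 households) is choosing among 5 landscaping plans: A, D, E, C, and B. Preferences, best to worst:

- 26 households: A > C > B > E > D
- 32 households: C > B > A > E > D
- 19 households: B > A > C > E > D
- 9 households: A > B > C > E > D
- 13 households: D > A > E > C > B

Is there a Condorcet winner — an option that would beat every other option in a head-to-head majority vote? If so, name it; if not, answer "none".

Checking pairwise contests:
B beats A 51–48.
A beats D 86–13.
A beats E 99–0.
A beats C 67–32.
C beats B 71–28.
Every option loses at least one head-to-head, so there is no Condorcet winner.

none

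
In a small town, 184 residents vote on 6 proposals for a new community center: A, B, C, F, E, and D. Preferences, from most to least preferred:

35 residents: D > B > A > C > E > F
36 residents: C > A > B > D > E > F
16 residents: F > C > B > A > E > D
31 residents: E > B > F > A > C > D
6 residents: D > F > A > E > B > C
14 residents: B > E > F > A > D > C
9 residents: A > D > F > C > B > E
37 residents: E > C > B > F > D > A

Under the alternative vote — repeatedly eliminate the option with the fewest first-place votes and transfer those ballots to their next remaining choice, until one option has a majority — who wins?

C

Round 1: A 9, B 14, C 36, F 16, E 68, D 41. Eliminate A.
Round 2: B 14, C 36, F 16, E 68, D 50. Eliminate B.
Round 3: C 36, F 16, E 82, D 50. Eliminate F.
Round 4: C 52, E 82, D 50. Eliminate D.
Round 5: C 96, E 88. C has a majority.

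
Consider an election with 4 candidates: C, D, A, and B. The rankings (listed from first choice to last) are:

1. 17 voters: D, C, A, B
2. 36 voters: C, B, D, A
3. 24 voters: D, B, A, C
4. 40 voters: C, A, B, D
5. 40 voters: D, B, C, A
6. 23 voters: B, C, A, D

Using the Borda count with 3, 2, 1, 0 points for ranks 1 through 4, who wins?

C

C: 17·2 + 36·3 + 24·0 + 40·3 + 40·1 + 23·2 = 348
D: 17·3 + 36·1 + 24·3 + 40·0 + 40·3 + 23·0 = 279
A: 17·1 + 36·0 + 24·1 + 40·2 + 40·0 + 23·1 = 144
B: 17·0 + 36·2 + 24·2 + 40·1 + 40·2 + 23·3 = 309
C has the highest Borda score (348).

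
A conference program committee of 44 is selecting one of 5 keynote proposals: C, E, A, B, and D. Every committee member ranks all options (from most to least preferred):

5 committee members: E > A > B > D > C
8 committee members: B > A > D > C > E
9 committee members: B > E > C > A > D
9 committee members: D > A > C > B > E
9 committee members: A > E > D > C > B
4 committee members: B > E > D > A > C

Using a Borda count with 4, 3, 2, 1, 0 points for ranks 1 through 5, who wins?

C: 5·0 + 8·1 + 9·2 + 9·2 + 9·1 + 4·0 = 53
E: 5·4 + 8·0 + 9·3 + 9·0 + 9·3 + 4·3 = 86
A: 5·3 + 8·3 + 9·1 + 9·3 + 9·4 + 4·1 = 115
B: 5·2 + 8·4 + 9·4 + 9·1 + 9·0 + 4·4 = 103
D: 5·1 + 8·2 + 9·0 + 9·4 + 9·2 + 4·2 = 83
A has the highest Borda score (115).

A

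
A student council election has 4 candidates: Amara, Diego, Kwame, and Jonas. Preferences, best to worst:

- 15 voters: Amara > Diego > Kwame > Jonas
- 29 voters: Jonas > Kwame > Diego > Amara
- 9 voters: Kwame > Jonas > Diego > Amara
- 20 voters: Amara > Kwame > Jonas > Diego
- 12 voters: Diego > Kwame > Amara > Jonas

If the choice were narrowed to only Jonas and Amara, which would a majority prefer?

Voters preferring Jonas to Amara: 38; preferring Amara to Jonas: 47.
Amara wins the head-to-head.

Amara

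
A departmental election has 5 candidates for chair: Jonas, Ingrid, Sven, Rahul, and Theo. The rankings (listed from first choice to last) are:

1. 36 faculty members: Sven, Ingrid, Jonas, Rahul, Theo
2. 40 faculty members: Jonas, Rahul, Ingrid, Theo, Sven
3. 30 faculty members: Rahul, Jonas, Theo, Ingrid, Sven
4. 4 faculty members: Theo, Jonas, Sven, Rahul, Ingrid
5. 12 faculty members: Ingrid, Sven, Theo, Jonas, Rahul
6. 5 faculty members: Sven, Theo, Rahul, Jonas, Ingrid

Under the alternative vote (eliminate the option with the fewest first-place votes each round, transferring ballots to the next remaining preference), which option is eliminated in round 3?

Round 1: Jonas 40, Ingrid 12, Sven 41, Rahul 30, Theo 4. Eliminate Theo.
Round 2: Jonas 44, Ingrid 12, Sven 41, Rahul 30. Eliminate Ingrid.
Round 3: Jonas 44, Sven 53, Rahul 30. Eliminate Rahul.

Rahul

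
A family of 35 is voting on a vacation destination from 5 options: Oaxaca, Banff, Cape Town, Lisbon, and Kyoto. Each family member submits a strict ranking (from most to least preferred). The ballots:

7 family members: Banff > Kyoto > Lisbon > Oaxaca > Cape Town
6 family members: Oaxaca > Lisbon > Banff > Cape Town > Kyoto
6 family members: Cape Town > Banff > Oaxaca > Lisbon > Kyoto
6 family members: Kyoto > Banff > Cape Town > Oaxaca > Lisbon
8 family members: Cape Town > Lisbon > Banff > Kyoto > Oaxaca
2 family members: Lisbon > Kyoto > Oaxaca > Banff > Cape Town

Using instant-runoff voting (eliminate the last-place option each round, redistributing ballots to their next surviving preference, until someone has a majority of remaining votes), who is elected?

Round 1: Oaxaca 6, Banff 7, Cape Town 14, Lisbon 2, Kyoto 6. Eliminate Lisbon.
Round 2: Oaxaca 6, Banff 7, Cape Town 14, Kyoto 8. Eliminate Oaxaca.
Round 3: Banff 13, Cape Town 14, Kyoto 8. Eliminate Kyoto.
Round 4: Banff 21, Cape Town 14. Banff has a majority.

Banff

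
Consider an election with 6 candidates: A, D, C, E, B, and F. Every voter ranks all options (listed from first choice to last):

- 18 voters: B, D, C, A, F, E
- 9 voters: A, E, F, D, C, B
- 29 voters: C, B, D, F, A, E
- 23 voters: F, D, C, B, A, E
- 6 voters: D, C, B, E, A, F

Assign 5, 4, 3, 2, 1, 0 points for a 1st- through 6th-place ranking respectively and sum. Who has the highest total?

C

A: 18·2 + 9·5 + 29·1 + 23·1 + 6·1 = 139
D: 18·4 + 9·2 + 29·3 + 23·4 + 6·5 = 299
C: 18·3 + 9·1 + 29·5 + 23·3 + 6·4 = 301
E: 18·0 + 9·4 + 29·0 + 23·0 + 6·2 = 48
B: 18·5 + 9·0 + 29·4 + 23·2 + 6·3 = 270
F: 18·1 + 9·3 + 29·2 + 23·5 + 6·0 = 218
C has the highest Borda score (301).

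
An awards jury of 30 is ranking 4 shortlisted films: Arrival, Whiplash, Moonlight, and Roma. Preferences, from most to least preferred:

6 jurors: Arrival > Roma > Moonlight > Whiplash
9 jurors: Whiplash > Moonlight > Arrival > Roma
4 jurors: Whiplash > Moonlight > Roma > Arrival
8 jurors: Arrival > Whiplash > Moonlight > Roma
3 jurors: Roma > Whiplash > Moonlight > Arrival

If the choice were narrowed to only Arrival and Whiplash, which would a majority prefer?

Voters preferring Arrival to Whiplash: 14; preferring Whiplash to Arrival: 16.
Whiplash wins the head-to-head.

Whiplash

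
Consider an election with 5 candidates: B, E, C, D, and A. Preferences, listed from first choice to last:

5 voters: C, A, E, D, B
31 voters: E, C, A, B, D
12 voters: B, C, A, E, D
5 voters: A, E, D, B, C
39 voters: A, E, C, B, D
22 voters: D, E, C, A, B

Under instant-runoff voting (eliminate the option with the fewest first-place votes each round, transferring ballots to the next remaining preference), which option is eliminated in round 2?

B

Round 1: B 12, E 31, C 5, D 22, A 44. Eliminate C.
Round 2: B 12, E 31, D 22, A 49. Eliminate B.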